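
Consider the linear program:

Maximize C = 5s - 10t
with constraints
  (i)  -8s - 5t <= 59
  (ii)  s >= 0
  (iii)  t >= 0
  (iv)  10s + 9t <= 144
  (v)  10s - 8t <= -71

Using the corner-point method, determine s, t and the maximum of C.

s = 0, t = 71/8, maximum C = -355/4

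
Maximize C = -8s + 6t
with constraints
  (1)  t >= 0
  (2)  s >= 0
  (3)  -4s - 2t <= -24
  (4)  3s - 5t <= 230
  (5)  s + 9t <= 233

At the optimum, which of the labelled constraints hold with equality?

(2) and (5)

Extreme points and C = -8s + 6t:
  (6, 0) → C = -48
  (230/3, 0) → C = -1840/3
  (0, 12) → C = 72
  (0, 233/9) → C = 466/3
  (3235/32, 469/32) → C = -11533/16

The maximum is at (0, 233/9). Substituting into each constraint, equality holds for (2) and (5); the remaining constraints have slack.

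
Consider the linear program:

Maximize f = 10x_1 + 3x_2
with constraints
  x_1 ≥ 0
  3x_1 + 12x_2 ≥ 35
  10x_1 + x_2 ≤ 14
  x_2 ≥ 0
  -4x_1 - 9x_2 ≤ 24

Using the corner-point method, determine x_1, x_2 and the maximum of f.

At the optimal vertex, x_1 = 0 and 10x_1 + x_2 = 14.
Solving simultaneously gives x_1 = 0, x_2 = 14.

x_1 = 0, x_2 = 14, maximum f = 42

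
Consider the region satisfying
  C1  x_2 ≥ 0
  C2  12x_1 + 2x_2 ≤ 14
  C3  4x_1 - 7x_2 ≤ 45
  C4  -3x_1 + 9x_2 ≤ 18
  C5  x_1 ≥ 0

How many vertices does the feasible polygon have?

4

Of the 10 pairwise boundary intersections, those satisfying every inequality are:
  (7/6, 0)
  (0, 0)
  (15/19, 43/19)
  (0, 2)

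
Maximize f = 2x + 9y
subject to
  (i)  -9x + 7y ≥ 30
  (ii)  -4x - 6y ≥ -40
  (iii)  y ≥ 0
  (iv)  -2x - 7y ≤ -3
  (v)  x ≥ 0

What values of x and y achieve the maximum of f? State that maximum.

x = 0, y = 20/3, maximum f = 60

Extreme points and f = 2x + 9y:
  (50/41, 240/41) → f = 2260/41
  (0, 30/7) → f = 270/7
  (0, 20/3) → f = 60

The binding constraints are -4x - 6y = -40 and x = 0.
Solving simultaneously gives x = 0, y = 20/3.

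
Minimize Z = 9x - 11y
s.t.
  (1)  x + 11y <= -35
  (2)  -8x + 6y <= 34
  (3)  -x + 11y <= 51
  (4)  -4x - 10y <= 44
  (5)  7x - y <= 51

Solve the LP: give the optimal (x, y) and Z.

Extreme points and Z = 9x - 11y:
  (-67/17, -48/17) → Z = -75/17
  (263/39, -148/39) → Z = 3995/39
  (233/37, -256/37) → Z = 4913/37

At the optimal vertex, x + 11y = -35 and -4x - 10y = 44.
Solving simultaneously gives x = -67/17, y = -48/17.

x = -67/17, y = -48/17, minimum Z = -75/17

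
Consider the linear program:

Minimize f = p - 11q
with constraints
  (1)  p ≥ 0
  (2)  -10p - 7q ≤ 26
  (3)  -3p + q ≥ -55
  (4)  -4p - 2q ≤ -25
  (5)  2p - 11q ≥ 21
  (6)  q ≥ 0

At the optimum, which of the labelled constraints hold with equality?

(3) and (5)

Feasible corners and f = p - 11q:
  (584/31, 47/31) → f = 67/31
  (55/3, 0) → f = 55/3
  (21/2, 0) → f = 21/2

The minimum is at (584/31, 47/31). Substituting into each constraint, equality holds for (3) and (5); the remaining constraints have slack.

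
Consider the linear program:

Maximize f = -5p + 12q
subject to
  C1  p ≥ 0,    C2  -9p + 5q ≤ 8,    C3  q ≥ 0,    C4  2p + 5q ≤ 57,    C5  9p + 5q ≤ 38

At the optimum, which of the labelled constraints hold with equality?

Corner points and f = -5p + 12q:
  (0, 8/5) → f = 96/5
  (0, 0) → f = 0
  (5/3, 23/5) → f = 703/15
  (38/9, 0) → f = -190/9

The maximum is at (5/3, 23/5). Substituting into each constraint, equality holds for C2 and C5; the remaining constraints have slack.

C2 and C5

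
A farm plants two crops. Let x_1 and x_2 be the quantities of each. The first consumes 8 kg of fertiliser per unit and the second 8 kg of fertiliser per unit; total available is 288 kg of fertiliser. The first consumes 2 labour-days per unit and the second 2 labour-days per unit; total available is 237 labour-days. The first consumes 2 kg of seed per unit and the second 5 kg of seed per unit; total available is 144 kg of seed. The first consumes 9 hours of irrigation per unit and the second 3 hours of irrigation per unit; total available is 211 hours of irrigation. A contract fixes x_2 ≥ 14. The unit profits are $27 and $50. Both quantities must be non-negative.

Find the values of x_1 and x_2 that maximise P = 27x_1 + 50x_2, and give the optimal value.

At the optimal vertex, 8x_1 + 8x_2 = 288 and 2x_1 + 5x_2 = 144.
Solving simultaneously gives x_1 = 12, x_2 = 24.

x_1 = 12, x_2 = 24, maximum P = 1524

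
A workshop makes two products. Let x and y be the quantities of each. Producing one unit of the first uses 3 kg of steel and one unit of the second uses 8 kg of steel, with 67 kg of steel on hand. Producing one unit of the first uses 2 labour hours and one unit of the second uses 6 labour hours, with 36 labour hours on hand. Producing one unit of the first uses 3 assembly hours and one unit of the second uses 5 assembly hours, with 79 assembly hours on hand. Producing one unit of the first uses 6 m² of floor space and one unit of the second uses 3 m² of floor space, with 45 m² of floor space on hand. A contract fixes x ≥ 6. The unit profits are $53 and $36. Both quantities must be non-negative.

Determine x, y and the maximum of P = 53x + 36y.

Vertices and P = 53x + 36y:
  (15/2, 0) → P = 795/2
  (6, 0) → P = 318
  (6, 3) → P = 426

x = 6, y = 3, maximum P = 426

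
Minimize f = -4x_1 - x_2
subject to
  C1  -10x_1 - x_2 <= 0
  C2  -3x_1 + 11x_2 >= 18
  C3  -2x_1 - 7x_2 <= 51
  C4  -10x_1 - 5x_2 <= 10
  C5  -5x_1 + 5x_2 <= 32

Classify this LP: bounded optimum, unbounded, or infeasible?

unbounded

From the feasible point (-18/113, 180/113), moving in the direction (5, 5) keeps every constraint satisfied while f decreases without bound.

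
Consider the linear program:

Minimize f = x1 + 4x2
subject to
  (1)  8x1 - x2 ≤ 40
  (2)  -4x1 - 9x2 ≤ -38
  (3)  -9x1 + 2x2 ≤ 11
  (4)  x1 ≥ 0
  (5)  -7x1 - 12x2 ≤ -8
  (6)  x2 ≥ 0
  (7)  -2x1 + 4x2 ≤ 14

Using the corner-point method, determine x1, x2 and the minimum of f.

x1 = 199/38, x2 = 36/19, minimum f = 487/38

The optimum lies where 8x1 - x2 = 40 and -4x1 - 9x2 = -38.
Solving simultaneously gives x1 = 199/38, x2 = 36/19.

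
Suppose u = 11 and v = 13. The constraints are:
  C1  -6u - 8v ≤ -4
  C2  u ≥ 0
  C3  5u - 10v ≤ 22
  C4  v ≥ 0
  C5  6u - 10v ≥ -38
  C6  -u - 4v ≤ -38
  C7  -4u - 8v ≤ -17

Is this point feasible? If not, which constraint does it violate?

Constraint C5: 6u - 10v = -64, which is not ≥ -38. All other constraints are satisfied.

not feasible — violates C5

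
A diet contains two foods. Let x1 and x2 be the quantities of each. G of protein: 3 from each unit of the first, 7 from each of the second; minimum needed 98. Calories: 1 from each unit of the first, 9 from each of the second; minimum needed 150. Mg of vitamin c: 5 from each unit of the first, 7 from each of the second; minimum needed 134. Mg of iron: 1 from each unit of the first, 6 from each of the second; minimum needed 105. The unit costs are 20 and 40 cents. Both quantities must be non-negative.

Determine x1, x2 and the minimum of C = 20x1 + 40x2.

The feasible region is unbounded (it extends along (0, 1), (1, 0)), but C strictly increases along every unbounded feasible direction, so there is no improving ray and the minimum is attained at a vertex.

The binding constraints are 5x1 + 7x2 = 134 and x1 + 6x2 = 105.
Solving simultaneously gives x1 = 3, x2 = 17.

x1 = 3, x2 = 17, minimum C = 740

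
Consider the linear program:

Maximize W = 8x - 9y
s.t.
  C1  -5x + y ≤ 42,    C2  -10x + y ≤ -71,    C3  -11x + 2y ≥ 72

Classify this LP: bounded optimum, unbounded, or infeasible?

The boundaries -5x + y = 42 and -10x + y = -71 meet at (113/5, 155), but that point violates -11x + 2y ≥ 72. Every candidate vertex is excluded by some other constraint, so the feasible region is empty.

infeasible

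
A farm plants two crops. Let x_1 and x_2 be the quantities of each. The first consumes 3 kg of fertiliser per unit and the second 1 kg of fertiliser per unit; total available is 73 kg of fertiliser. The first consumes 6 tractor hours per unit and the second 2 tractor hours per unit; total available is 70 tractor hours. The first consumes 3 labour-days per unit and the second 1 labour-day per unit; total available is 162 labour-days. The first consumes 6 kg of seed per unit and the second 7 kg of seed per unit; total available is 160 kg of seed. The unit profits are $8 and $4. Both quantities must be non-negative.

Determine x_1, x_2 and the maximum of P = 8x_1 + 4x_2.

Extreme points and P = 8x_1 + 4x_2:
  (0, 0) → P = 0
  (0, 160/7) → P = 640/7
  (35/3, 0) → P = 280/3
  (17/3, 18) → P = 352/3

The binding constraints are 6x_1 + 2x_2 = 70 and 6x_1 + 7x_2 = 160.
Solving simultaneously gives x_1 = 17/3, x_2 = 18.

x_1 = 17/3, x_2 = 18, maximum P = 352/3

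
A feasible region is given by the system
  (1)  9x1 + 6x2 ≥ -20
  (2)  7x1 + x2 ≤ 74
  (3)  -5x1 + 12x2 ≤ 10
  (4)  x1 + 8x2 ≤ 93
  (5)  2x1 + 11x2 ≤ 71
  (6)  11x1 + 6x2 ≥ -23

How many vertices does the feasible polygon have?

5

The feasible vertices (each the meet of two boundaries and inside every other half-plane) are:
  (464/33, -806/33)
  (-3/2, -13/12)
  (743/75, 349/75)
  (742/79, 375/79)
  (-56/27, -5/162)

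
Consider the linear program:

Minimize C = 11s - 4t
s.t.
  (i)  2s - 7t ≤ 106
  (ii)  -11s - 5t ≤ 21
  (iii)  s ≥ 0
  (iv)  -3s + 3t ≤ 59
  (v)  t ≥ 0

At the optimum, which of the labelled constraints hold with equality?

(iii) and (iv)

Vertices and C = 11s - 4t:
  (53, 0) → C = 583
  (0, 59/3) → C = -236/3
  (0, 0) → C = 0
The feasible region is unbounded (it extends along (1, 1), (7, 2)), but C strictly increases along every unbounded feasible direction, so there is no improving ray and the minimum is attained at a vertex.

The minimum is at (0, 59/3). Substituting into each constraint, equality holds for (iii) and (iv); the remaining constraints have slack.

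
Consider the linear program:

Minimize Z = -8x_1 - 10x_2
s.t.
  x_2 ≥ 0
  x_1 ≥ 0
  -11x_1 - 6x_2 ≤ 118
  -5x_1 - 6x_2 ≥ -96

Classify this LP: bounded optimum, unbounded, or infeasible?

Vertices and Z = -8x_1 - 10x_2:
  (0, 0) → Z = 0
  (96/5, 0) → Z = -768/5
  (0, 16) → Z = -160
The feasible region has finitely many vertices and no improving ray; the minimum is -160 at (0, 16).

bounded optimum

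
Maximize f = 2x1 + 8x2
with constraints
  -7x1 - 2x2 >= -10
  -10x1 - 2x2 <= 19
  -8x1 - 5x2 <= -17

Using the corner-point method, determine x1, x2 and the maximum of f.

Vertices and f = 2x1 + 8x2:
  (-29/3, 233/6) → f = 874/3
  (16/19, 39/19) → f = 344/19
  (-129/34, 161/17) → f = 1159/17

x1 = -29/3, x2 = 233/6, maximum f = 874/3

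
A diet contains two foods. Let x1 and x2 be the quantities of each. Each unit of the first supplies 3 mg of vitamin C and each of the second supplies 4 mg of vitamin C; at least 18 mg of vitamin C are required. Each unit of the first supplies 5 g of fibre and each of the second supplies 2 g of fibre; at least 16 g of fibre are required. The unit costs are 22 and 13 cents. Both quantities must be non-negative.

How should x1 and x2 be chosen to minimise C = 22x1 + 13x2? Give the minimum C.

Extreme points and C = 22x1 + 13x2:
  (0, 8) → C = 104
  (6, 0) → C = 132
  (2, 3) → C = 83
The feasible region is unbounded (it extends along (0, 1), (1, 0)), but C strictly increases along every unbounded feasible direction, so there is no improving ray and the minimum is attained at a vertex.

At the optimal vertex, 3x1 + 4x2 = 18 and 5x1 + 2x2 = 16.
Solving simultaneously gives x1 = 2, x2 = 3.

x1 = 2, x2 = 3, minimum C = 83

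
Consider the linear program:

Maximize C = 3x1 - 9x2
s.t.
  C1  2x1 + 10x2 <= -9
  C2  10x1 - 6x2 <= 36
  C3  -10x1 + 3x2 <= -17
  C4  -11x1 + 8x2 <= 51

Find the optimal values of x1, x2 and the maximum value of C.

x1 = -1/5, x2 = -19/3, maximum C = 282/5

Feasible corners and C = 3x1 - 9x2:
  (153/56, -81/56) → C = 297/14
  (143/106, -62/53) → C = 1545/106
  (-1/5, -19/3) → C = 282/5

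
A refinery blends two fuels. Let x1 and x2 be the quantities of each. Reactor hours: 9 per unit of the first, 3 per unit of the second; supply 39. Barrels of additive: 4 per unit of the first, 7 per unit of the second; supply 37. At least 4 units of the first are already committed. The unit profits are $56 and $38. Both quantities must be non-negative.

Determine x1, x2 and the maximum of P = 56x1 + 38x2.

x1 = 4, x2 = 1, maximum P = 262

Corner points and P = 56x1 + 38x2:
  (13/3, 0) → P = 728/3
  (4, 0) → P = 224
  (4, 1) → P = 262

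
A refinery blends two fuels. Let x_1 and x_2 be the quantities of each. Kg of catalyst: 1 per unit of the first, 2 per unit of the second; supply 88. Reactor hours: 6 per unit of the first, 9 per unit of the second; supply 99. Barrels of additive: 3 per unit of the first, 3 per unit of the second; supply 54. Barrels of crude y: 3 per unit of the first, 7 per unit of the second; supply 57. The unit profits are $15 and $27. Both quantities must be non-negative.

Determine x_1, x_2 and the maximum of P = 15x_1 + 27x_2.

x_1 = 12, x_2 = 3, maximum P = 261

Vertices and P = 15x_1 + 27x_2:
  (0, 0) → P = 0
  (0, 57/7) → P = 1539/7
  (33/2, 0) → P = 495/2
  (12, 3) → P = 261

At the optimal vertex, 6x_1 + 9x_2 = 99 and 3x_1 + 7x_2 = 57.
Solving simultaneously gives x_1 = 12, x_2 = 3.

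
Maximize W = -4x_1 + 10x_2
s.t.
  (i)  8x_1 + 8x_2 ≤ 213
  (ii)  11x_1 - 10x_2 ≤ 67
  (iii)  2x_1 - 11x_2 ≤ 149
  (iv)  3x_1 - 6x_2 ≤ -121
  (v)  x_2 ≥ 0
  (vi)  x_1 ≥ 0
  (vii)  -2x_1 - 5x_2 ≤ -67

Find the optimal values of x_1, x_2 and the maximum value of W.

x_1 = 0, x_2 = 213/8, maximum W = 1065/4

Feasible corners and W = -4x_1 + 10x_2:
  (155/36, 1607/72) → W = 7415/36
  (0, 213/8) → W = 1065/4
  (0, 121/6) → W = 605/3

At the optimal vertex, 8x_1 + 8x_2 = 213 and x_1 = 0.
Solving simultaneously gives x_1 = 0, x_2 = 213/8.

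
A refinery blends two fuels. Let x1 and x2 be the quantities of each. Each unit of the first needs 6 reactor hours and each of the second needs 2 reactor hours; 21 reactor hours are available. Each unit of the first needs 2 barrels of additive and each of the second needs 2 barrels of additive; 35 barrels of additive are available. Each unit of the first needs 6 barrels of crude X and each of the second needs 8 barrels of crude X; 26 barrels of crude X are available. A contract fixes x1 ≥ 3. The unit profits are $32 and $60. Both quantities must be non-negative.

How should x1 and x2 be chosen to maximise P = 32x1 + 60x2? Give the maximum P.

Feasible corners and P = 32x1 + 60x2:
  (7/2, 0) → P = 112
  (3, 0) → P = 96
  (29/9, 5/6) → P = 1378/9
  (3, 1) → P = 156

The optimum lies where 6x1 + 8x2 = 26 and x1 = 3.
Solving simultaneously gives x1 = 3, x2 = 1.

x1 = 3, x2 = 1, maximum P = 156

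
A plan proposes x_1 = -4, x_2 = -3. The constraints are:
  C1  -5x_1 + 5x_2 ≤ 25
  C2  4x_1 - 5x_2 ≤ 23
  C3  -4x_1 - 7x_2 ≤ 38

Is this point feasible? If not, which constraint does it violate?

feasible

C1: 5 ≤ 25 ✓
C2: -1 ≤ 23 ✓
C3: 37 ≤ 38 ✓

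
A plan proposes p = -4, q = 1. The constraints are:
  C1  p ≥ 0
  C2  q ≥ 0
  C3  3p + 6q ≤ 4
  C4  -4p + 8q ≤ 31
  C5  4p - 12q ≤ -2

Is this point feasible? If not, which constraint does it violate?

Constraint C1: p = -4, which is not ≥ 0. All other constraints are satisfied.

not feasible — violates C1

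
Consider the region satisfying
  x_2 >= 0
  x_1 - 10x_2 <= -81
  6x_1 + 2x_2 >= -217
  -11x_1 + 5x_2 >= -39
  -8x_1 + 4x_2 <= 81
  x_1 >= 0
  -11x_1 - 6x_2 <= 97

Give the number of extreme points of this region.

4

The feasible vertices (each the meet of two boundaries and inside every other half-plane) are:
  (53/7, 62/7)
  (0, 81/10)
  (561/4, 1203/4)
  (0, 81/4)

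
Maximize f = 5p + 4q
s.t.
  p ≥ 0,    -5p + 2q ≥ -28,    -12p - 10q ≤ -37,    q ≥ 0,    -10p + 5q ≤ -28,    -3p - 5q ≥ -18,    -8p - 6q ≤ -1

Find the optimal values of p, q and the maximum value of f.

p = 176/31, q = 6/31, maximum f = 904/31

Vertices and f = 5p + 4q:
  (28/5, 0) → f = 28
  (176/31, 6/31) → f = 904/31
  (37/12, 0) → f = 185/12
  (93/32, 17/80) → f = 2461/160
  (46/13, 96/65) → f = 118/5

At the optimal vertex, -5p + 2q = -28 and -3p - 5q = -18.
Solving simultaneously gives p = 176/31, q = 6/31.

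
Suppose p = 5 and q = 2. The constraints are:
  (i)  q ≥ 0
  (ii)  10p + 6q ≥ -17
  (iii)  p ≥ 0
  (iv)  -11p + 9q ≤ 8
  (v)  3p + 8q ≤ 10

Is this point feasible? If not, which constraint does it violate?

Constraint (v): 3p + 8q = 31, which is not ≤ 10. All other constraints are satisfied.

not feasible — violates (v)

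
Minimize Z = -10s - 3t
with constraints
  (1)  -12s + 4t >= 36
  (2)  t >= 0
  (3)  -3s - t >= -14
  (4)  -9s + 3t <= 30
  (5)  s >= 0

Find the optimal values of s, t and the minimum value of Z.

Vertices and Z = -10s - 3t:
  (5/6, 23/2) → Z = -257/6
  (0, 9) → Z = -27
  (2/3, 12) → Z = -128/3
  (0, 10) → Z = -30

s = 5/6, t = 23/2, minimum Z = -257/6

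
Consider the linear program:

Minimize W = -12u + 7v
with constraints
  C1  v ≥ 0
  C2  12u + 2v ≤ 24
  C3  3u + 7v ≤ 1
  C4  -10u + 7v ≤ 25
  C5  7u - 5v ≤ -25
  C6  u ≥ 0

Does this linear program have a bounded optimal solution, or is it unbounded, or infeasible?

infeasible

The boundaries v = 0 and 3u + 7v = 1 meet at (1/3, 0), but that point violates 7u - 5v ≤ -25. Every candidate vertex is excluded by some other constraint, so the feasible region is empty.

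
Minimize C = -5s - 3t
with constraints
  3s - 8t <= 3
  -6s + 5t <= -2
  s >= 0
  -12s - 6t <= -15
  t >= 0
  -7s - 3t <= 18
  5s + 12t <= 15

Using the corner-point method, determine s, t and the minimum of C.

Corner points and C = -5s - 3t:
  (23/19, 3/38) → C = -239/38
  (39/19, 15/38) → C = -435/38
  (29/32, 11/16) → C = -211/32
  (99/97, 80/97) → C = -735/97

s = 39/19, t = 15/38, minimum C = -435/38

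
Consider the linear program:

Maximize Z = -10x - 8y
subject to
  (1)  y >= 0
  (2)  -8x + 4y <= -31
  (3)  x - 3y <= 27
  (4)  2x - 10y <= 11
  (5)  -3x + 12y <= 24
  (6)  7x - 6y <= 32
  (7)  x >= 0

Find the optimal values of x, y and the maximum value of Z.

x = 31/8, y = 0, maximum Z = -155/4

Extreme points and Z = -10x - 8y:
  (31/8, 0) → Z = -155/4
  (32/7, 0) → Z = -320/7
  (39/7, 95/28) → Z = -580/7
  (8, 4) → Z = -112

The binding constraints are y = 0 and -8x + 4y = -31.
Solving simultaneously gives x = 31/8, y = 0.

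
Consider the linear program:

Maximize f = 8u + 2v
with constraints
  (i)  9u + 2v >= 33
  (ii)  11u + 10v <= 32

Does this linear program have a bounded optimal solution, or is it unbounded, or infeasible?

From the feasible point (133/34, -75/68), moving in the direction (10, -11) keeps every constraint satisfied while f increases without bound.

unbounded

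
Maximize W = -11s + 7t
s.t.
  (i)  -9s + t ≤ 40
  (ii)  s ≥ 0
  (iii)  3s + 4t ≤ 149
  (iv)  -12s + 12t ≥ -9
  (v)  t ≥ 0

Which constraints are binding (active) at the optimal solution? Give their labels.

(ii) and (iii)

Feasible corners and W = -11s + 7t:
  (0, 149/4) → W = 1043/4
  (0, 0) → W = 0
  (152/7, 587/28) → W = -2579/28
  (3/4, 0) → W = -33/4

The maximum is at (0, 149/4). Substituting into each constraint, equality holds for (ii) and (iii); the remaining constraints have slack.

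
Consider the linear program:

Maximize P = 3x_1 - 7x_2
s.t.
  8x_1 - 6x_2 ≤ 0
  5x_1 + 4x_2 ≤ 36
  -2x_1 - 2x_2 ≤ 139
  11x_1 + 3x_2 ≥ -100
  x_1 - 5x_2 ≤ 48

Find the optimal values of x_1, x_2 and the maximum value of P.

Feasible corners and P = 3x_1 - 7x_2:
  (108/31, 144/31) → P = -684/31
  (-20/3, -80/9) → P = 380/9
  (-508/29, 896/29) → P = -7796/29

The optimum lies where 8x_1 - 6x_2 = 0 and 11x_1 + 3x_2 = -100.
Solving simultaneously gives x_1 = -20/3, x_2 = -80/9.

x_1 = -20/3, x_2 = -80/9, maximum P = 380/9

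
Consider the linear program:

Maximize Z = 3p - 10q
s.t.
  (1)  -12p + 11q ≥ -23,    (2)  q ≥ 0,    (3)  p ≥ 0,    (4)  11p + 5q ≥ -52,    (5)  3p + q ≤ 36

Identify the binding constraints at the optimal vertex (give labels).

Feasible corners and Z = 3p - 10q:
  (23/12, 0) → Z = 23/4
  (419/45, 121/15) → Z = -791/15
  (0, 0) → Z = 0
  (0, 36) → Z = -360

The maximum is at (23/12, 0). Substituting into each constraint, equality holds for (1) and (2); the remaining constraints have slack.

(1) and (2)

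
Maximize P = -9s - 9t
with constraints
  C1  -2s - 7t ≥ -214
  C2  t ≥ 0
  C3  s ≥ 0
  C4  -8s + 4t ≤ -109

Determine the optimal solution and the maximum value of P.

s = 109/8, t = 0, maximum P = -981/8

Corner points and P = -9s - 9t:
  (107, 0) → P = -963
  (1619/64, 747/32) → P = -28017/64
  (109/8, 0) → P = -981/8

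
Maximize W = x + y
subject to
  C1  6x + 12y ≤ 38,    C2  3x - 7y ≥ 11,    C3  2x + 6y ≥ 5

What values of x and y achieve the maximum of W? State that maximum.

x = 14, y = -23/6, maximum W = 61/6

Feasible corners and W = x + y:
  (199/39, 8/13) → W = 223/39
  (14, -23/6) → W = 61/6
  (101/32, -7/32) → W = 47/16

The binding constraints are 6x + 12y = 38 and 2x + 6y = 5.
Solving simultaneously gives x = 14, y = -23/6.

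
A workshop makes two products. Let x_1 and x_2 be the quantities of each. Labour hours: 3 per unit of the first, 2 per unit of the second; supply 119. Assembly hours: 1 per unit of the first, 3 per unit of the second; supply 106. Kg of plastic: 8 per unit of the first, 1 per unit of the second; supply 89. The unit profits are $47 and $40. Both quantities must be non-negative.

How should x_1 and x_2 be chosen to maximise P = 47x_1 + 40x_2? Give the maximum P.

x_1 = 7, x_2 = 33, maximum P = 1649

Vertices and P = 47x_1 + 40x_2:
  (0, 0) → P = 0
  (0, 106/3) → P = 4240/3
  (89/8, 0) → P = 4183/8
  (7, 33) → P = 1649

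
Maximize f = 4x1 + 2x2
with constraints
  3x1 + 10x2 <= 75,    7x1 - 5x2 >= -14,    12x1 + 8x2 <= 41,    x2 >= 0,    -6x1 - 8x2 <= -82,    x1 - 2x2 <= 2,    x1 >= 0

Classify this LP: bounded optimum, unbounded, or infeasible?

The boundaries 3x1 + 10x2 = 75 and -6x1 - 8x2 = -82 meet at (55/9, 17/3), but that point violates 12x1 + 8x2 ≤ 41. Every candidate vertex is excluded by some other constraint, so the feasible region is empty.

infeasible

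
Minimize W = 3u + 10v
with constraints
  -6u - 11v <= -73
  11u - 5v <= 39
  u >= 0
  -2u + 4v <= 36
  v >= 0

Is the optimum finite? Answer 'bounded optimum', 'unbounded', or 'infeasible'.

bounded optimum

Vertices and W = 3u + 10v:
  (794/151, 569/151) → W = 8072/151
  (0, 73/11) → W = 730/11
  (168/17, 237/17) → W = 2874/17
  (0, 9) → W = 90
The feasible region has finitely many vertices and no improving ray; the minimum is 8072/151 at (794/151, 569/151).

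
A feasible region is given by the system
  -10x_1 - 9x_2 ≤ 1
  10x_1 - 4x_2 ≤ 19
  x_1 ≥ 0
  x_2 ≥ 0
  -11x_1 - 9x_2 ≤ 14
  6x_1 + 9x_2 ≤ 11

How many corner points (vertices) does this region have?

3

The feasible vertices (each the meet of two boundaries and inside every other half-plane) are:
  (0, 0)
  (0, 11/9)
  (11/6, 0)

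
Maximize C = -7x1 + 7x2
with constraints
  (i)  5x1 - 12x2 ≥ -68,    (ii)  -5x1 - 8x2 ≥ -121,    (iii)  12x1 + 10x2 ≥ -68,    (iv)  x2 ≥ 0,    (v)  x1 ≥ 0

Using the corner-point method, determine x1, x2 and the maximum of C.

Corner points and C = -7x1 + 7x2:
  (227/25, 189/20) → C = 259/100
  (0, 17/3) → C = 119/3
  (121/5, 0) → C = -847/5
  (0, 0) → C = 0

The binding constraints are 5x1 - 12x2 = -68 and x1 = 0.
Solving simultaneously gives x1 = 0, x2 = 17/3.

x1 = 0, x2 = 17/3, maximum C = 119/3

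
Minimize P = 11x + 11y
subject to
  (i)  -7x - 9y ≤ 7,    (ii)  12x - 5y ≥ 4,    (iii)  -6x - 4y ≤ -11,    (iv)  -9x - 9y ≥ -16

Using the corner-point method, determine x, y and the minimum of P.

x = 127/26, y = -119/26, minimum P = 44/13

Feasible corners and P = 11x + 11y:
  (127/26, -119/26) → P = 44/13
  (23/2, -175/18) → P = 176/9
  (35/18, -1/6) → P = 176/9

The optimum lies where -7x - 9y = 7 and -6x - 4y = -11.
Solving simultaneously gives x = 127/26, y = -119/26.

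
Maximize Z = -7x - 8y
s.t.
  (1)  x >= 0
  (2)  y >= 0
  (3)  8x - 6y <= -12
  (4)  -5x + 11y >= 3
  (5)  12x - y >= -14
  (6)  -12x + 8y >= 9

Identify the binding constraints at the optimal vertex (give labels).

(1) and (3)

Feasible corners and Z = -7x - 8y:
  (0, 2) → Z = -16
  (0, 14) → Z = -112
  (21/4, 9) → Z = -435/4
The feasible region is unbounded (it extends along (1, 12), (2, 3)), but Z strictly decreases along every unbounded feasible direction, so there is no improving ray and the maximum is attained at a vertex.

The maximum is at (0, 2). Substituting into each constraint, equality holds for (1) and (3); the remaining constraints have slack.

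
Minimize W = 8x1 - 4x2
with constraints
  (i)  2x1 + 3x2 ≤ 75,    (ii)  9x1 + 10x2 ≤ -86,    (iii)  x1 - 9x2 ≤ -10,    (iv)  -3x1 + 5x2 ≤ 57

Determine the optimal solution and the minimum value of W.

Extreme points and W = 8x1 - 4x2:
  (-874/91, 4/91) → W = -7008/91
  (-40/3, 17/5) → W = -1804/15
  (-463/22, -27/22) → W = -1798/11

At the optimal vertex, x1 - 9x2 = -10 and -3x1 + 5x2 = 57.
Solving simultaneously gives x1 = -463/22, x2 = -27/22.

x1 = -463/22, x2 = -27/22, minimum W = -1798/11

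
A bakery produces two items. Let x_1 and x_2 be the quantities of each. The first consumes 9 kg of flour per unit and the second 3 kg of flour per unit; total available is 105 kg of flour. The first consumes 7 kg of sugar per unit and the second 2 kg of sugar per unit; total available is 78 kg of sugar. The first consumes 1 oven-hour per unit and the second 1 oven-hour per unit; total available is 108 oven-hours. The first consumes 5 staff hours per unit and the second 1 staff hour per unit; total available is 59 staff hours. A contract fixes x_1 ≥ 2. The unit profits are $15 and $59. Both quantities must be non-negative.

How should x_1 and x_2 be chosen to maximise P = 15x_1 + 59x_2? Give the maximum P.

Extreme points and P = 15x_1 + 59x_2:
  (78/7, 0) → P = 1170/7
  (2, 0) → P = 30
  (8, 11) → P = 769
  (2, 29) → P = 1741

The optimum lies where 9x_1 + 3x_2 = 105 and x_1 = 2.
Solving simultaneously gives x_1 = 2, x_2 = 29.

x_1 = 2, x_2 = 29, maximum P = 1741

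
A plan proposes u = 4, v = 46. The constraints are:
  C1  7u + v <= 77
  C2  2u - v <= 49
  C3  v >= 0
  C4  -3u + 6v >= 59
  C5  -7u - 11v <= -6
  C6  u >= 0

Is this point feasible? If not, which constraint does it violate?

feasible

C1: 74 ≤ 77 ✓
C2: -38 ≤ 49 ✓
C3: 46 ≥ 0 ✓
C4: 264 ≥ 59 ✓
C5: -534 ≤ -6 ✓
C6: 4 ≥ 0 ✓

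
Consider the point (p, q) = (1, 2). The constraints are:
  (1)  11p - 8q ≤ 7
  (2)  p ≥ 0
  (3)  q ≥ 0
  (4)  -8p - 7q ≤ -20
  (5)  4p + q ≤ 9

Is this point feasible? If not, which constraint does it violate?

feasible

(1): -5 ≤ 7 ✓
(2): 1 ≥ 0 ✓
(3): 2 ≥ 0 ✓
(4): -22 ≤ -20 ✓
(5): 6 ≤ 9 ✓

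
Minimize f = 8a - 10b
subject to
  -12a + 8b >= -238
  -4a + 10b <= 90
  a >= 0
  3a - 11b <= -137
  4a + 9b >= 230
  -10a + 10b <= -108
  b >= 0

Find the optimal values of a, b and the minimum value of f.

a = 33, b = 111/5, minimum f = 42

Corner points and f = 8a - 10b:
  (775/22, 254/11) → f = 560/11
  (619/18, 131/6) → f = 511/9
  (33, 111/5) → f = 42
  (1279/40, 847/40) → f = 881/20

The optimum lies where -4a + 10b = 90 and -10a + 10b = -108.
Solving simultaneously gives a = 33, b = 111/5.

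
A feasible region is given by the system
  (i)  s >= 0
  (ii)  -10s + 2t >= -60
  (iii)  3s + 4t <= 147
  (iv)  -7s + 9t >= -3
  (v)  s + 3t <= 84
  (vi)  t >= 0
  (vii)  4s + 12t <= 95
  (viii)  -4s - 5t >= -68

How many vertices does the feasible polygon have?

5

The feasible vertices (each the meet of two boundaries and inside every other half-plane) are:
  (0, 0)
  (0, 95/12)
  (267/38, 195/38)
  (455/64, 355/64)
  (3/7, 0)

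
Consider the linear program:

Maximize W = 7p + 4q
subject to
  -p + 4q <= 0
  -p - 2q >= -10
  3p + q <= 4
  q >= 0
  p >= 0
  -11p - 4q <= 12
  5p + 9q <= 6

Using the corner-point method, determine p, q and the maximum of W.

p = 6/5, q = 0, maximum W = 42/5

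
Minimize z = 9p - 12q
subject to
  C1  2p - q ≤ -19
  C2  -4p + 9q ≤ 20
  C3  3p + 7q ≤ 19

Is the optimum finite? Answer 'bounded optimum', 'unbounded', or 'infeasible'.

unbounded

From the feasible point (-151/14, -18/7), moving in the direction (-9, -4) keeps every constraint satisfied while z decreases without bound.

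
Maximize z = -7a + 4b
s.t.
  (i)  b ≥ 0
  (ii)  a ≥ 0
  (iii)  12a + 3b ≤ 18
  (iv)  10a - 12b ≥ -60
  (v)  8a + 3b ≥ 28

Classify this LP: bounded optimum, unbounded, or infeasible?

The boundaries b = 0 and a = 0 meet at (0, 0), but that point violates 8a + 3b ≥ 28. Every candidate vertex is excluded by some other constraint, so the feasible region is empty.

infeasible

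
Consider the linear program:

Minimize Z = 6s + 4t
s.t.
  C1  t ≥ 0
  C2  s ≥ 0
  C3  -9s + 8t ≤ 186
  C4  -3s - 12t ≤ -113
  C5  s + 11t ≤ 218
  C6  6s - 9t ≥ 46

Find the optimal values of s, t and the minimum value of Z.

Vertices and Z = 6s + 4t:
  (113/3, 0) → Z = 226
  (218, 0) → Z = 1308
  (523/33, 60/11) → Z = 1286/11
  (2468/75, 1262/75) → Z = 19856/75

The binding constraints are -3s - 12t = -113 and 6s - 9t = 46.
Solving simultaneously gives s = 523/33, t = 60/11.

s = 523/33, t = 60/11, minimum Z = 1286/11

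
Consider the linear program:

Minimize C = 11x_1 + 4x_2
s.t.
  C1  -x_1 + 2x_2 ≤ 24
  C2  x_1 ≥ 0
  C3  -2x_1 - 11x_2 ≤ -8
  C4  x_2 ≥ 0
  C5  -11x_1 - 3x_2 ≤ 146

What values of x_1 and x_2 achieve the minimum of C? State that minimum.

Feasible corners and C = 11x_1 + 4x_2:
  (0, 12) → C = 48
  (0, 8/11) → C = 32/11
  (4, 0) → C = 44
The feasible region is unbounded (it extends along (2, 1), (1, 0)), but C strictly increases along every unbounded feasible direction, so there is no improving ray and the minimum is attained at a vertex.

The binding constraints are x_1 = 0 and -2x_1 - 11x_2 = -8.
Solving simultaneously gives x_1 = 0, x_2 = 8/11.

x_1 = 0, x_2 = 8/11, minimum C = 32/11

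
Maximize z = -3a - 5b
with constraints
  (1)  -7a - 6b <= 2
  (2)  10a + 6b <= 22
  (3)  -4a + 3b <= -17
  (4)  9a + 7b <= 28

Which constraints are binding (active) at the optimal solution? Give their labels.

Vertices and z = -3a - 5b:
  (8, -29/3) → z = 73/3
  (32/15, -127/45) → z = 347/45
  (28/9, -41/27) → z = -47/27

The maximum is at (8, -29/3). Substituting into each constraint, equality holds for (1) and (2); the remaining constraints have slack.

(1) and (2)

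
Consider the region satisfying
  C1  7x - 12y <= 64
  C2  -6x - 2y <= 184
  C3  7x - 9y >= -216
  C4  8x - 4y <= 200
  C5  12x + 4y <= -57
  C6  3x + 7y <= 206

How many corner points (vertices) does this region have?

4

The feasible vertices (each the meet of two boundaries and inside every other half-plane) are:
  (-1040/43, -836/43)
  (-107/43, -1167/172)
  (-522/17, 2/17)
  (-81/8, 129/8)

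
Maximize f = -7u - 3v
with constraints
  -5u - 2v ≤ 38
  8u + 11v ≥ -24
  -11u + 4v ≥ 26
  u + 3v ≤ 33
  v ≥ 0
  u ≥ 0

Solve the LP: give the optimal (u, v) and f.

u = 0, v = 13/2, maximum f = -39/2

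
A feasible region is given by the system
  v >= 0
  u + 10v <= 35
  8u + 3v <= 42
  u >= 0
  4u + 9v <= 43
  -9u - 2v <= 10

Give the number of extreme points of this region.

Of the 15 pairwise boundary intersections, those satisfying every inequality are:
  (21/4, 0)
  (0, 0)
  (0, 7/2)
  (115/31, 97/31)
  (83/20, 44/15)

5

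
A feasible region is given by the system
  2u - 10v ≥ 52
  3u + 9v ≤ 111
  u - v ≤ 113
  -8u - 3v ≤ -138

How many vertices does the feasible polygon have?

Pairwise boundary intersections that survive every other constraint:
  (263/8, 11/8)
  (768/43, -70/43)
  (94, -19)
  (477/11, -766/11)

4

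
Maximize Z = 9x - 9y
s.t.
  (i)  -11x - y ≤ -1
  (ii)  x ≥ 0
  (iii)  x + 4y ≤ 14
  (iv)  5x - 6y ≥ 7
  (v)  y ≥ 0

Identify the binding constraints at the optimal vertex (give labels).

(iii) and (v)

Vertices and Z = 9x - 9y:
  (56/13, 63/26) → Z = 441/26
  (14, 0) → Z = 126
  (7/5, 0) → Z = 63/5

The maximum is at (14, 0). Substituting into each constraint, equality holds for (iii) and (v); the remaining constraints have slack.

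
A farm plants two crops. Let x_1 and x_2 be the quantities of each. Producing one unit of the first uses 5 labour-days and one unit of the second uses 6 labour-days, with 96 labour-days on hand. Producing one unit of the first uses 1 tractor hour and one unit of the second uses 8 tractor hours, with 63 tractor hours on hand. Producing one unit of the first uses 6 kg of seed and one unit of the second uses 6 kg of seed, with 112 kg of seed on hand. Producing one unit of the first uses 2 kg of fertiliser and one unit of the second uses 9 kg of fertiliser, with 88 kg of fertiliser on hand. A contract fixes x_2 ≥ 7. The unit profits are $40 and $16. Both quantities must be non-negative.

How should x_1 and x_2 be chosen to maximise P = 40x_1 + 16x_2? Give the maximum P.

Vertices and P = 40x_1 + 16x_2:
  (0, 63/8) → P = 126
  (0, 7) → P = 112
  (7, 7) → P = 392

x_1 = 7, x_2 = 7, maximum P = 392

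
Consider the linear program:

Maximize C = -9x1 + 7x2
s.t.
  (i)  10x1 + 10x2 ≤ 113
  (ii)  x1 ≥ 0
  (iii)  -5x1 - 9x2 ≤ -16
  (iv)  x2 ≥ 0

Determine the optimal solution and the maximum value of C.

Vertices and C = -9x1 + 7x2:
  (0, 113/10) → C = 791/10
  (113/10, 0) → C = -1017/10
  (0, 16/9) → C = 112/9
  (16/5, 0) → C = -144/5

The optimum lies where 10x1 + 10x2 = 113 and x1 = 0.
Solving simultaneously gives x1 = 0, x2 = 113/10.

x1 = 0, x2 = 113/10, maximum C = 791/10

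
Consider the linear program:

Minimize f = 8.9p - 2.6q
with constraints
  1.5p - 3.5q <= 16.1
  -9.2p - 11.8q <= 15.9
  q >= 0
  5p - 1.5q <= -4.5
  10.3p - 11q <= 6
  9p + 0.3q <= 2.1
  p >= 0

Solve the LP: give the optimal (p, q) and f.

p = 0, q = 7, minimum f = -18.2

Vertices and f = 8.9p - 2.6q:
  (0.12, 3.4) → f = -7.772
  (0, 3) → f = -7.8
  (0, 7) → f = -18.2

At the optimal vertex, 9p + 0.3q = 2.1 and p = 0.
Solving simultaneously gives p = 0, q = 7.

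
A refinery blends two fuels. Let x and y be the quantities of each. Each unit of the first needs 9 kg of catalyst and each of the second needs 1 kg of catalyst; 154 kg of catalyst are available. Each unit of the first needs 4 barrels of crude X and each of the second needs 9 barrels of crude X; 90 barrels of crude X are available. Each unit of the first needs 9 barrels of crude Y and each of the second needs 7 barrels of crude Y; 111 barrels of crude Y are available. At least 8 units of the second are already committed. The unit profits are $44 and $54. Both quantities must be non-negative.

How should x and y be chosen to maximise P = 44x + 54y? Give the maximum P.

Corner points and P = 44x + 54y:
  (0, 10) → P = 540
  (0, 8) → P = 432
  (9/2, 8) → P = 630

x = 9/2, y = 8, maximum P = 630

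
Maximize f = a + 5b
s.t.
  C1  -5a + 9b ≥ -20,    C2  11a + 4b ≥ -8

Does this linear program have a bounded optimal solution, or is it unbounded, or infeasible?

unbounded

From the feasible point (8/119, -260/119), moving in the direction (9, 5) keeps every constraint satisfied while f increases without bound.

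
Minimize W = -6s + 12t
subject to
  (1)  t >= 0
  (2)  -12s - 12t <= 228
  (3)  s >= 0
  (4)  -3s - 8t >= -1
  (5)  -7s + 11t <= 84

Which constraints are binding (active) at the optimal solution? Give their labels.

Feasible corners and W = -6s + 12t:
  (0, 0) → W = 0
  (1/3, 0) → W = -2
  (0, 1/8) → W = 3/2

The minimum is at (1/3, 0). Substituting into each constraint, equality holds for (1) and (4); the remaining constraints have slack.

(1) and (4)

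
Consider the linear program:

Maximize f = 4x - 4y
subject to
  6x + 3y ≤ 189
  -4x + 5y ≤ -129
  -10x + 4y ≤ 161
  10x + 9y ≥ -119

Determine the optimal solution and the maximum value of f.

x = 343/4, y = -217/2, maximum f = 777

Corner points and f = 4x - 4y:
  (222/7, -3/7) → f = 900/7
  (343/4, -217/2) → f = 777
  (283/43, -883/43) → f = 4664/43

At the optimal vertex, 6x + 3y = 189 and 10x + 9y = -119.
Solving simultaneously gives x = 343/4, y = -217/2.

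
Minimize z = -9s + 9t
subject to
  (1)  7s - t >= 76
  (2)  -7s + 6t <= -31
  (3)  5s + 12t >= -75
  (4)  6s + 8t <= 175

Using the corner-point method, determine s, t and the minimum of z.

s = 675/8, t = -1325/32, minimum z = -36225/32

Feasible corners and z = -9s + 9t:
  (85/7, 9) → z = -198/7
  (837/89, -905/89) → z = -15678/89
  (649/46, 1039/92) → z = -2331/92
  (675/8, -1325/32) → z = -36225/32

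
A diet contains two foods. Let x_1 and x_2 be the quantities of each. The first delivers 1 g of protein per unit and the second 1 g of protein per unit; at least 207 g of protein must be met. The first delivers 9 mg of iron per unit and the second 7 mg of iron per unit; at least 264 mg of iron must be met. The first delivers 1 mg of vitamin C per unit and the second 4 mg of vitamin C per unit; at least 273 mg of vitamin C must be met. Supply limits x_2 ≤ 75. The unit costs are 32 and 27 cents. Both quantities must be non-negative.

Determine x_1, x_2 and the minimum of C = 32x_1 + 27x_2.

Vertices and C = 32x_1 + 27x_2:
  (273, 0) → C = 8736
  (185, 22) → C = 6514
  (132, 75) → C = 6249
The feasible region is unbounded (it extends along (1, 0)), but C strictly increases along every unbounded feasible direction, so there is no improving ray and the minimum is attained at a vertex.

The optimum lies where x_1 + x_2 = 207 and x_2 = 75.
Solving simultaneously gives x_1 = 132, x_2 = 75.

x_1 = 132, x_2 = 75, minimum C = 6249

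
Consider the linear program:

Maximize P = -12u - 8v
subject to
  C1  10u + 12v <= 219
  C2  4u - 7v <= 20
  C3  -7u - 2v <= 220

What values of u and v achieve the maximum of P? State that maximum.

u = -500/19, v = -340/19, maximum P = 8720/19

Vertices and P = -12u - 8v:
  (1773/118, 338/59) → P = -13342/59
  (-1539/32, 3733/64) → P = 221/2
  (-500/19, -340/19) → P = 8720/19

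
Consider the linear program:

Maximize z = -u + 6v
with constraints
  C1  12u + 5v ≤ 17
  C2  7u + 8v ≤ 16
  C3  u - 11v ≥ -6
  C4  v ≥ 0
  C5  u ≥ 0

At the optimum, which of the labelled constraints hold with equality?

C3 and C5

Feasible corners and z = -u + 6v:
  (157/137, 89/137) → z = 377/137
  (17/12, 0) → z = -17/12
  (0, 6/11) → z = 36/11
  (0, 0) → z = 0

The maximum is at (0, 6/11). Substituting into each constraint, equality holds for C3 and C5; the remaining constraints have slack.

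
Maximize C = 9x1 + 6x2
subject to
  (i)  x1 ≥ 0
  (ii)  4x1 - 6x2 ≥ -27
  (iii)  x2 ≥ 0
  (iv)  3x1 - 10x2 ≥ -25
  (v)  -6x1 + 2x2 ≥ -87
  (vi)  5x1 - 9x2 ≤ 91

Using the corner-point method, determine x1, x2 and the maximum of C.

The optimum lies where 3x1 - 10x2 = -25 and -6x1 + 2x2 = -87.
Solving simultaneously gives x1 = 460/27, x2 = 137/18.

x1 = 460/27, x2 = 137/18, maximum C = 199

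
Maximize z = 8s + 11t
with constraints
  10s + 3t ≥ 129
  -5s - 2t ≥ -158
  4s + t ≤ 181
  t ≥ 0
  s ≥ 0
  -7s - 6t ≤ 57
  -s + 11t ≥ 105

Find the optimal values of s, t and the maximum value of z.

Vertices and z = 8s + 11t:
  (0, 43) → z = 473
  (1104/113, 1179/113) → z = 21801/113
  (0, 79) → z = 869
  (1528/57, 683/57) → z = 6579/19

s = 0, t = 79, maximum z = 869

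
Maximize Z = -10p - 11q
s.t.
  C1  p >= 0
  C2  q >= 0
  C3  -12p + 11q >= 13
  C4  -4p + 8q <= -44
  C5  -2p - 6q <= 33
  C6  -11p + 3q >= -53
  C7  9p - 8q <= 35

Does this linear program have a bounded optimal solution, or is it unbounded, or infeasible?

infeasible

The boundaries p = 0 and -12p + 11q = 13 meet at (0, 13/11), but that point violates -4p + 8q ≤ -44. Every candidate vertex is excluded by some other constraint, so the feasible region is empty.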